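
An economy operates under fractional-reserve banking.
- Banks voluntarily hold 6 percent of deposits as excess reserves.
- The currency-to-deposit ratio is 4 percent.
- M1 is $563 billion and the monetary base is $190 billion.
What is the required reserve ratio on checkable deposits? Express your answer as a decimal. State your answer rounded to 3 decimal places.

0.251

Using m = M/MB = 563/190 ≈ 2.963158. Since m = (1 + c)/(c + rr + e), the denominator satisfies c + rr + e = (1 + c)/m = (1 + 0.04) / 2.963158 ≈ 0.350977.
With c = 0.04 and e = 0.06, the required reserve ratio on checkable deposits is 0.350977 − 0.04 − 0.06 = 0.250977.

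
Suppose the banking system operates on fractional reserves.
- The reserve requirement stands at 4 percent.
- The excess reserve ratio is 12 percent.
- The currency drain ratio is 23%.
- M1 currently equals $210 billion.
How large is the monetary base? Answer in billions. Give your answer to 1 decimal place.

The money multiplier is m = (1 + c) / (rr + e + c) = (1 + 0.23) / (0.04 + 0.12 + 0.23) ≈ 3.15385.
MB = M / m = 210 / 3.15385 ≈ 66.5853 billion.

$66.6 billion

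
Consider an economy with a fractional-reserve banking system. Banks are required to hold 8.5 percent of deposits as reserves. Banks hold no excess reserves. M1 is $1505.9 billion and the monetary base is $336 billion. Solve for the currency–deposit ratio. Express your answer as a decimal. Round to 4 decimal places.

Using m = M/MB = 1505.9/336 ≈ 4.481845. From m = (1 + c)/(c + rr + e), rearranging gives 1 + c = m·(c + rr + e), so c·(1 − m) = m·(rr + e) − 1.
Hence c = [m·(rr + e) − 1]/(1 − m) = [4.481845 × (0.085 + 0) − 1] / (1 − 4.481845) ≈ 0.177792.

0.1778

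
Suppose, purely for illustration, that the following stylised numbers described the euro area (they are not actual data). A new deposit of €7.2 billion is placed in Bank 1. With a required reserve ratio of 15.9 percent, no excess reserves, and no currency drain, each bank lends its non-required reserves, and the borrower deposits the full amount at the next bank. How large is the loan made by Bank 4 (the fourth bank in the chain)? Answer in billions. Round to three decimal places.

Each bank lends a fraction (1 − rr) = 0.8410 of the deposit it receives, so Bank 4 receives 7.2·0.8410^3 and lends 7.2·0.8410^4 ≈ 3.6018 billion.

€3.602 billion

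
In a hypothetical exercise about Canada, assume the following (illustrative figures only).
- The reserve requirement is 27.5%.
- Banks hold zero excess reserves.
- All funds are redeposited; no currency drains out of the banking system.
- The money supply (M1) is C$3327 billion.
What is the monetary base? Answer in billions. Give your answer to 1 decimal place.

With no currency drain and no excess reserves, the money multiplier is m = 1/rr = 1/0.275 ≈ 3.636364.
The monetary base is MB = M / m = 3327 / 3.636364 ≈ 914.9249 billion.

C$914.9 billion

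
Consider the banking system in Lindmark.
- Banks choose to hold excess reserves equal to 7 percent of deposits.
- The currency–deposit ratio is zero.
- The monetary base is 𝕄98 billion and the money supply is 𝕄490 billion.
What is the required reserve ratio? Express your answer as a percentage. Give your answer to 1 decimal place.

Using m = M/MB = 490/98 = 5.000000. Since m = (1 + c)/(c + rr + e), the denominator satisfies c + rr + e = (1 + c)/m = (1 + 0) / 5.000000 = 0.200000.
With c = 0 and e = 0.07, the required reserve ratio is 0.200000 − 0 − 0.07 = 0.13.

13.0%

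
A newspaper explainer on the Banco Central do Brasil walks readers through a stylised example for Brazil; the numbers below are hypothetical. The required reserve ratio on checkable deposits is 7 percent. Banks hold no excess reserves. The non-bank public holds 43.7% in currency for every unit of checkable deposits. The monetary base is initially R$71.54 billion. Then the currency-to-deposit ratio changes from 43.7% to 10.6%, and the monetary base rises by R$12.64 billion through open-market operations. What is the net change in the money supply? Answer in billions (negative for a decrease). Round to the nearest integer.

Before: m₁ = (1 + 0.437) / (0.07 + 0.437) ≈ 2.8343, MB₁ = 71.54, so M₁ = 2.8343 × 71.54 ≈ 202.7658 billion.
After: m₂ = (1 + 0.106) / (0.07 + 0.106) ≈ 6.2841, MB₂ = 71.54 + 12.64 = 84.18, so M₂ = 6.2841 × 84.18 ≈ 528.9955 billion.
ΔM = M₂ − M₁ = 528.9955 − 202.7658 = 326.2297 billion.

R$326 billion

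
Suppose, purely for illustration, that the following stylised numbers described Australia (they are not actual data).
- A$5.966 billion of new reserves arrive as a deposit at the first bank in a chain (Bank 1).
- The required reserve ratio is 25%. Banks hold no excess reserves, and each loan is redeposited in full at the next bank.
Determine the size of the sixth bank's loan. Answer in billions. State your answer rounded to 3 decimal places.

A$1.062 billion

Each bank lends a fraction (1 − rr) = 0.7500 of the deposit it receives, so Bank 6 receives 5.966·0.7500^5 and lends 5.966·0.7500^6 ≈ 1.0618 billion.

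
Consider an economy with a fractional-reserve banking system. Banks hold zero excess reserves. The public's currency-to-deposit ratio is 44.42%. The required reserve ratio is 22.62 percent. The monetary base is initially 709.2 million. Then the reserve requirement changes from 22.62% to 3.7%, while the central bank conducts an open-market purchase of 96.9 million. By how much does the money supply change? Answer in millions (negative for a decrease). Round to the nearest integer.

892 million

Before: m₁ = (1 + 0.4442) / (0.2262 + 0.4442) ≈ 2.1542, MB₁ = 709.2, so M₁ = 2.1542 × 709.2 ≈ 1527.7586 million.
After: m₂ = (1 + 0.4442) / (0.037 + 0.4442) ≈ 3.0012, MB₂ = 709.2 + 96.9 = 806.1, so M₂ = 3.0012 × 806.1 ≈ 2419.2673 million.
ΔM = M₂ − M₁ = 2419.2673 − 1527.7586 = 891.5087 million.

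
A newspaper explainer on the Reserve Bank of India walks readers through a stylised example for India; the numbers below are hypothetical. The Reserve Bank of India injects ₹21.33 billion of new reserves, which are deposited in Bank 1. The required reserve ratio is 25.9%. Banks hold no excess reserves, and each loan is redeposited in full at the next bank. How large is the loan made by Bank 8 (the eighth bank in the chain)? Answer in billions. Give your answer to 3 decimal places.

Each bank lends a fraction (1 − rr) = 0.7410 of the deposit it receives, so Bank 8 receives 21.33·0.7410^7 and lends 21.33·0.7410^8 ≈ 1.9388 billion.

₹1.939 billion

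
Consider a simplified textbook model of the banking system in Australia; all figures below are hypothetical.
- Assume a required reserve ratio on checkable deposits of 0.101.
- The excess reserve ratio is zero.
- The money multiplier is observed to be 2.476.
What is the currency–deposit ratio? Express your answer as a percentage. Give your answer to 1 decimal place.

50.8%

Using m = 2.476. From m = (1 + c)/(c + rr + e), rearranging gives 1 + c = m·(c + rr + e), so c·(1 − m) = m·(rr + e) − 1.
Hence c = [m·(rr + e) − 1]/(1 − m) = [2.476 × (0.101 + 0) − 1] / (1 − 2.476) ≈ 0.508079.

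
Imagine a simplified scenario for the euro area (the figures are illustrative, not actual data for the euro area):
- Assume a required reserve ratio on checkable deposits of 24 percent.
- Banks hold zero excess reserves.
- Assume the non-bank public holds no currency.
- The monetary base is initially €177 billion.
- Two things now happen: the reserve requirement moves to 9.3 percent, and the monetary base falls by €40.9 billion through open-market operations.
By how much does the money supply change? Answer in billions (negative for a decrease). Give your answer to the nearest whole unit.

€726 billion

Before: m₁ = 1 / (0.24) ≈ 4.1667, MB₁ = 177, so M₁ = 4.1667 × 177 = 737.5059 billion.
After: m₂ = 1 / (0.093) ≈ 10.7527, MB₂ = 177 − 40.9 = 136.1, so M₂ = 10.7527 × 136.1 ≈ 1463.4425 billion.
ΔM = M₂ − M₁ = 1463.4425 − 737.5059 = 725.9366 billion.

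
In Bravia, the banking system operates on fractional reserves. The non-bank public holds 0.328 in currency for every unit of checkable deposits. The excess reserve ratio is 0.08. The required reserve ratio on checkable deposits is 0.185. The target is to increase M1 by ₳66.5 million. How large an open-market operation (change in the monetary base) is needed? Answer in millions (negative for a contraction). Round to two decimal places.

₳29.69 million

The money multiplier is m = (1 + c) / (rr + e + c) = (1 + 0.328) / (0.185 + 0.08 + 0.328) ≈ 2.23946.
ΔMB = ΔM / m = (+66.5) / 2.23946 ≈ 29.6947 million.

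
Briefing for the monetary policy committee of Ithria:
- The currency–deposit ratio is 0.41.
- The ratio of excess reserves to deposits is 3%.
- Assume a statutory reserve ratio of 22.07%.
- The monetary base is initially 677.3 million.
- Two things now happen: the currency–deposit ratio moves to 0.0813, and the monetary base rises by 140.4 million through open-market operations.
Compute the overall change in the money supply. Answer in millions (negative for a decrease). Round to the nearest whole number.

Before: m₁ = (1 + 0.41) / (0.2207 + 0.03 + 0.41) ≈ 2.1341, MB₁ = 677.3, so M₁ = 2.1341 × 677.3 ≈ 1445.4259 million.
After: m₂ = (1 + 0.0813) / (0.2207 + 0.03 + 0.0813) ≈ 3.2569, MB₂ = 677.3 + 140.4 = 817.7, so M₂ = 3.2569 × 817.7 ≈ 2663.1671 million.
ΔM = M₂ − M₁ = 2663.1671 − 1445.4259 = 1217.7412 million.

1218 million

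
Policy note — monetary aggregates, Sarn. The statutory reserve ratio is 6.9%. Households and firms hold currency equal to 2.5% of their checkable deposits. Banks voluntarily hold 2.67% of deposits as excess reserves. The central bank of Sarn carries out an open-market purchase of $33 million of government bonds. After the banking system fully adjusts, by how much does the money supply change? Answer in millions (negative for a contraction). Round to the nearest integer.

The money multiplier is m = (1 + c) / (rr + e + c) = (1 + 0.025) / (0.069 + 0.0267 + 0.025) ≈ 8.4921.
The purchase adds 33 million of base, so ΔM = m × ΔMB = 8.4921 × (+33) = 280.2393 million.

$280 million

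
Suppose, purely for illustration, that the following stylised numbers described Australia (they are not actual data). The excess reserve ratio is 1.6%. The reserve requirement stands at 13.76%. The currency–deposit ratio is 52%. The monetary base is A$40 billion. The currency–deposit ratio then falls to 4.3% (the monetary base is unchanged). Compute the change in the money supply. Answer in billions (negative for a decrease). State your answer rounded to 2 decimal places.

A$121.95 billion

Initially m₁ = (1 + 0.52) / (0.1376 + 0.016 + 0.52) ≈ 2.25653, so M₁ = 2.25653 × 40 = 90.2612 billion.
After the change m₂ = (1 + 0.043) / (0.1376 + 0.016 + 0.043) ≈ 5.30519, so M₂ = 5.30519 × 40 = 212.2076 billion.
ΔM = M₂ − M₁ = 212.2076 − 90.2612 = 121.9464 billion.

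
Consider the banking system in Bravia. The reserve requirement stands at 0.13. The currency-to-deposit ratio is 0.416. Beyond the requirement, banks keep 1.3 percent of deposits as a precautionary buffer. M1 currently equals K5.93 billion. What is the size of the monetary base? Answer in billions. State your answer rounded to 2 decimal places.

K2.34 billion

The money multiplier is m = (1 + c) / (rr + e + c) = (1 + 0.416) / (0.13 + 0.013 + 0.416) ≈ 2.5331.
MB = M / m = 5.93 / 2.5331 ≈ 2.341 billion.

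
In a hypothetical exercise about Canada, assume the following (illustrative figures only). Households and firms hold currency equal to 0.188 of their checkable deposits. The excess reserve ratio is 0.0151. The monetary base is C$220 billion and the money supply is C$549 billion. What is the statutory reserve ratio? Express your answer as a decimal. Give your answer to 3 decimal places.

Using m = M/MB = 549/220 ≈ 2.495455. Since m = (1 + c)/(c + rr + e), the denominator satisfies c + rr + e = (1 + c)/m = (1 + 0.188) / 2.495455 ≈ 0.476065.
With c = 0.188 and e = 0.0151, the statutory reserve ratio is 0.476065 − 0.188 − 0.0151 = 0.272965.

0.273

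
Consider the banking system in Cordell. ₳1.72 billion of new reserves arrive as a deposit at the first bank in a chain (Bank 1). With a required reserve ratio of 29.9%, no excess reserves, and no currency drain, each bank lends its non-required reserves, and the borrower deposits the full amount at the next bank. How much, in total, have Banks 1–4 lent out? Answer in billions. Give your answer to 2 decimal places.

₳3.06 billion

Bank i lends (1 − rr)^i of the original deposit: Bank 1 lends 1.72·0.7010 ≈ 1.2057, Bank 2 lends 1.72·0.7010² ≈ 0.8452, and so on.
Summing a geometric series: total = 1.72·[0.7010·(1 − 0.7010^4) / (1 − 0.7010)] ≈ 3.0588 billion.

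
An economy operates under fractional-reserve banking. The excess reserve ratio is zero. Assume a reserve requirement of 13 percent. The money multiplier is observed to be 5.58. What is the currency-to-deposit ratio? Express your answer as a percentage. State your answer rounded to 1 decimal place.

6.0%

Using m = 5.58. From m = (1 + c)/(c + rr + e), rearranging gives 1 + c = m·(c + rr + e), so c·(1 − m) = m·(rr + e) − 1.
Hence c = [m·(rr + e) − 1]/(1 − m) = [5.58 × (0.13 + 0) − 1] / (1 − 5.58) ≈ 0.059956.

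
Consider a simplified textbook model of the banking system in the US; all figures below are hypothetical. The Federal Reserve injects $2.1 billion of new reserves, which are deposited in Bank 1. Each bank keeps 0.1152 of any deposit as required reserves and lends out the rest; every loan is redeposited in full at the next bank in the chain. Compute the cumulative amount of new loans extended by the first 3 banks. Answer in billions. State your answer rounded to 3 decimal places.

Bank i lends (1 − rr)^i of the original deposit: Bank 1 lends 2.1·0.8848 ≈ 1.8581, Bank 2 lends 2.1·0.8848² ≈ 1.6440, and so on.
Summing a geometric series: total = 2.1·[0.8848·(1 − 0.8848^3) / (1 − 0.8848)] ≈ 4.9567 billion.

$4.957 billion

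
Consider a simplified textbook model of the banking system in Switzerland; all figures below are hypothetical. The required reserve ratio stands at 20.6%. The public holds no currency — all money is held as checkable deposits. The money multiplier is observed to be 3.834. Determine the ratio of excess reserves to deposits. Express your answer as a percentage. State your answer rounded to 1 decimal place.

5.5%

Using m = 3.834. Since m = (1 + c)/(c + rr + e), the denominator satisfies c + rr + e = (1 + c)/m = (1 + 0) / 3.834 ≈ 0.260824.
With c = 0 and rr = 0.206, the ratio of excess reserves to deposits is 0.260824 − 0 − 0.206 = 0.054824.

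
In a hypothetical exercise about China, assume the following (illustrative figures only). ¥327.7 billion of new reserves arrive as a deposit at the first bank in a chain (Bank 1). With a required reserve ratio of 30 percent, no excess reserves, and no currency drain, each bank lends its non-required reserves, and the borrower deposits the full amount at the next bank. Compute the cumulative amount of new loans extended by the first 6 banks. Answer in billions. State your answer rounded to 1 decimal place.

Bank i lends (1 − rr)^i of the original deposit: Bank 1 lends 327.7·0.7000 = 229.3900, Bank 2 lends 327.7·0.7000² = 160.5730, and so on.
Summing a geometric series: total = 327.7·[0.7000·(1 − 0.7000^6) / (1 − 0.7000)] ≈ 674.6750 billion.

¥674.7 billion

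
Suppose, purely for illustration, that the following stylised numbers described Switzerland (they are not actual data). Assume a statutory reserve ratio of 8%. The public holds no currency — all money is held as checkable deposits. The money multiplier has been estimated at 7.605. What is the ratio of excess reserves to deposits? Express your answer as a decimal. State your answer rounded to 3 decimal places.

Using m = 7.605. Since m = (1 + c)/(c + rr + e), the denominator satisfies c + rr + e = (1 + c)/m = (1 + 0) / 7.605 ≈ 0.131492.
With c = 0 and rr = 0.08, the ratio of excess reserves to deposits is 0.131492 − 0 − 0.08 = 0.051492.

0.051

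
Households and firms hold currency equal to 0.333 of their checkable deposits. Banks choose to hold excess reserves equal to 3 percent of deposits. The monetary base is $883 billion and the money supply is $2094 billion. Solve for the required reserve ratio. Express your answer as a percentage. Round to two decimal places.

19.91%

Using m = M/MB = 2094/883 ≈ 2.371461. Since m = (1 + c)/(c + rr + e), the denominator satisfies c + rr + e = (1 + c)/m = (1 + 0.333) / 2.371461 ≈ 0.562101.
With c = 0.333 and e = 0.03, the required reserve ratio is 0.562101 − 0.333 − 0.03 = 0.199101.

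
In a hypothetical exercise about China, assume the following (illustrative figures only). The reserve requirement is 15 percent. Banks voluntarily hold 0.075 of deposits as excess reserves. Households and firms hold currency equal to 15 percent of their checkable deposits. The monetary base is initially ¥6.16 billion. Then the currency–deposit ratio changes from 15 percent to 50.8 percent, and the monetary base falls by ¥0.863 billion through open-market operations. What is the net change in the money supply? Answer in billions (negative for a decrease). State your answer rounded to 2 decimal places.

-7.99 billion

Before: m₁ = (1 + 0.15) / (0.15 + 0.075 + 0.15) ≈ 3.0667, MB₁ = 6.16, so M₁ = 3.0667 × 6.16 ≈ 18.8909 billion.
After: m₂ = (1 + 0.508) / (0.15 + 0.075 + 0.508) ≈ 2.0573, MB₂ = 6.16 − 0.863 = 5.297, so M₂ = 2.0573 × 5.297 ≈ 10.8975 billion.
ΔM = M₂ − M₁ = 10.8975 − 18.8909 = -7.9934 billion.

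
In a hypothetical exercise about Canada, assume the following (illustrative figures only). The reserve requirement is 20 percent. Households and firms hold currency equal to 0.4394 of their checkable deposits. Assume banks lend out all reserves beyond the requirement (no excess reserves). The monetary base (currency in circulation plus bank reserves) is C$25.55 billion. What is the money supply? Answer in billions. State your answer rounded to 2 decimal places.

C$57.52 billion

The money multiplier is m = (1 + c) / (rr + c) = (1 + 0.4394) / (0.2 + 0.4394) ≈ 2.25117.
So M = m × MB = 2.25117 × 25.55 ≈ 57.5174 billion.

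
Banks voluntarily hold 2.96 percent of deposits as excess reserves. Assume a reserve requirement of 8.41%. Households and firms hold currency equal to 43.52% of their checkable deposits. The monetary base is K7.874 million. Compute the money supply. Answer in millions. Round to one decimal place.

The money multiplier is m = (1 + c) / (rr + e + c) = (1 + 0.4352) / (0.0841 + 0.0296 + 0.4352) ≈ 2.6147.
So M = m × MB = 2.6147 × 7.874 ≈ 20.5881 million.

K20.6 million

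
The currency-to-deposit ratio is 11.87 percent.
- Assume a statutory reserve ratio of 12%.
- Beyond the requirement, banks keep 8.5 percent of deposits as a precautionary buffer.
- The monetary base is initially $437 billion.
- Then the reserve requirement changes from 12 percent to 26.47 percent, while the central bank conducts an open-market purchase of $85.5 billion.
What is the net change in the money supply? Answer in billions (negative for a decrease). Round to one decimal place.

-262.4 billion

Before: m₁ = (1 + 0.1187) / (0.12 + 0.085 + 0.1187) ≈ 3.45598, MB₁ = 437, so M₁ = 3.45598 × 437 ≈ 1510.2633 billion.
After: m₂ = (1 + 0.1187) / (0.2647 + 0.085 + 0.1187) ≈ 2.38834, MB₂ = 437 + 85.5 = 522.5, so M₂ = 2.38834 × 522.5 ≈ 1247.9076 billion.
ΔM = M₂ − M₁ = 1247.9076 − 1510.2633 = -262.3557 billion.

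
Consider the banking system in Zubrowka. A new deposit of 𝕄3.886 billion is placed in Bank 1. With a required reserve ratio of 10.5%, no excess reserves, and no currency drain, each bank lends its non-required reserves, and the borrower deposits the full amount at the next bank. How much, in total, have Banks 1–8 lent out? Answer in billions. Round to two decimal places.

Bank i lends (1 − rr)^i of the original deposit: Bank 1 lends 3.886·0.8950 ≈ 3.4780, Bank 2 lends 3.886·0.8950² ≈ 3.1128, and so on.
Summing a geometric series: total = 3.886·[0.8950·(1 − 0.8950^8) / (1 − 0.8950)] ≈ 19.4865 billion.

𝕄19.49 billion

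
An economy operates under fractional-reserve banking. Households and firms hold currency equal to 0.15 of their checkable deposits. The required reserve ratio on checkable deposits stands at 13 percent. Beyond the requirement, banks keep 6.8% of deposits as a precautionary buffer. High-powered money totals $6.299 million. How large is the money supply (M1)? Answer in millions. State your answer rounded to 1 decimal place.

$20.8 million

The money multiplier is m = (1 + c) / (rr + e + c) = (1 + 0.15) / (0.13 + 0.068 + 0.15) ≈ 3.3046.
So M = m × MB = 3.3046 × 6.299 ≈ 20.8157 million.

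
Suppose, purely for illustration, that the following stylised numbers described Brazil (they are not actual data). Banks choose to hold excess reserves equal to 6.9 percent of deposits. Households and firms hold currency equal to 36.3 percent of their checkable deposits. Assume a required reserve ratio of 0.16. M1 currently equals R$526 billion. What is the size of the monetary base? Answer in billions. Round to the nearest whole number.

The money multiplier is m = (1 + c) / (rr + e + c) = (1 + 0.363) / (0.16 + 0.069 + 0.363) ≈ 2.3024.
MB = M / m = 526 / 2.3024 ≈ 228.4573 billion.

R$228 billion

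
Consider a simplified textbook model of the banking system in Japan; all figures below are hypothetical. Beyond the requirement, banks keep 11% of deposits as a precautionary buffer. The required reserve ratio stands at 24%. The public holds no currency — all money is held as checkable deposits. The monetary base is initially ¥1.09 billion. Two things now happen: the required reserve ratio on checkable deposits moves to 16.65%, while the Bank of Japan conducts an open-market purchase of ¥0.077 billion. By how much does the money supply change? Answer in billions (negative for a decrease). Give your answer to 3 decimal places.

¥1.106 billion

Before: m₁ = 1 / (0.24 + 0.11) ≈ 2.85714, MB₁ = 1.09, so M₁ = 2.85714 × 1.09 ≈ 3.1143 billion.
After: m₂ = 1 / (0.1665 + 0.11) ≈ 3.61664, MB₂ = 1.09 + 0.077 = 1.167, so M₂ = 3.61664 × 1.167 ≈ 4.2206 billion.
ΔM = M₂ − M₁ = 4.2206 − 3.1143 = 1.1063 billion.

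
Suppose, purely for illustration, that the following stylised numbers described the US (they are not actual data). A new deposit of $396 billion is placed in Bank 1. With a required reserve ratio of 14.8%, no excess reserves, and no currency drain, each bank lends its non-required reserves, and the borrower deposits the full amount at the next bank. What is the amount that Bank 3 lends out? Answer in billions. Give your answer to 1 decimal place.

$244.9 billion

Each bank lends a fraction (1 − rr) = 0.8520 of the deposit it receives, so Bank 3 receives 396·0.8520^2 and lends 396·0.8520^3 ≈ 244.9142 billion.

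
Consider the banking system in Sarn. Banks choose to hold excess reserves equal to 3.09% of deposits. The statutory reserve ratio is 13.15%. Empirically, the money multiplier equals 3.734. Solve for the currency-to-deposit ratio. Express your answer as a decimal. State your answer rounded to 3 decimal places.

0.144

Using m = 3.734. From m = (1 + c)/(c + rr + e), rearranging gives 1 + c = m·(c + rr + e), so c·(1 − m) = m·(rr + e) − 1.
Hence c = [m·(rr + e) − 1]/(1 − m) = [3.734 × (0.1315 + 0.0309) − 1] / (1 − 3.734) ≈ 0.143964.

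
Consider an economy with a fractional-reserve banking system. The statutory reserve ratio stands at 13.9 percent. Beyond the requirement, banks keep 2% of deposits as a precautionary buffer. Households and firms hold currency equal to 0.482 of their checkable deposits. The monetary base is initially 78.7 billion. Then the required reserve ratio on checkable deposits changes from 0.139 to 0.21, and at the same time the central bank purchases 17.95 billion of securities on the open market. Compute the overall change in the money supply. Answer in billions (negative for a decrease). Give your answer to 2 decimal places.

Before: m₁ = (1 + 0.482) / (0.139 + 0.02 + 0.482) ≈ 2.31201, MB₁ = 78.7, so M₁ = 2.31201 × 78.7 ≈ 181.9552 billion.
After: m₂ = (1 + 0.482) / (0.21 + 0.02 + 0.482) ≈ 2.08146, MB₂ = 78.7 + 17.95 = 96.65, so M₂ = 2.08146 × 96.65 ≈ 201.1731 billion.
ΔM = M₂ − M₁ = 201.1731 − 181.9552 = 19.2179 billion.

19.22 billion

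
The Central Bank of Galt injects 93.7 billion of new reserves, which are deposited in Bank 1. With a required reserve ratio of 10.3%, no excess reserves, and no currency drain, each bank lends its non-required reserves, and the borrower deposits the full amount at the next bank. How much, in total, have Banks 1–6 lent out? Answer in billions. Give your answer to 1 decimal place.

Bank i lends (1 − rr)^i of the original deposit: Bank 1 lends 93.7·0.8970 = 84.0489, Bank 2 lends 93.7·0.8970² ≈ 75.3919, and so on.
Summing a geometric series: total = 93.7·[0.8970·(1 − 0.8970^6) / (1 − 0.8970)] ≈ 390.9495 billion.

390.9 billion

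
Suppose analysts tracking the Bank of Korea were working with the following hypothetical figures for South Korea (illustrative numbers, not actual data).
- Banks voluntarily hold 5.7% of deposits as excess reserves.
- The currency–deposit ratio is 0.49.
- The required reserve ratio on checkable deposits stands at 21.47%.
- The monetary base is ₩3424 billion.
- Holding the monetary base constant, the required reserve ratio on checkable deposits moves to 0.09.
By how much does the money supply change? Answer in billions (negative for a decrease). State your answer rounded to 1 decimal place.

₩1311.2 billion

Initially m₁ = (1 + 0.49) / (0.2147 + 0.057 + 0.49) ≈ 1.956151, so M₁ = 1.956151 × 3424 ≈ 6697.861 billion.
After the change m₂ = (1 + 0.49) / (0.09 + 0.057 + 0.49) ≈ 2.339089, so M₂ = 2.339089 × 3424 ≈ 8009.0407 billion.
ΔM = M₂ − M₁ = 8009.0407 − 6697.861 = 1311.1797 billion.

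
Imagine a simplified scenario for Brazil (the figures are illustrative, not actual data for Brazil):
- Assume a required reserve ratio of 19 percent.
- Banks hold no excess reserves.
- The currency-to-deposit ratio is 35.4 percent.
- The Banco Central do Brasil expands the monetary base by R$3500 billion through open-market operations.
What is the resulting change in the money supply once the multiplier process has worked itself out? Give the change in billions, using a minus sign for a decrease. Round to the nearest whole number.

R$8711 billion

The money multiplier is m = (1 + c) / (rr + c) = (1 + 0.354) / (0.19 + 0.354) ≈ 2.48897.
The purchase adds 3500 billion of base, so ΔM = m × ΔMB = 2.48897 × (+3500) = 8711.395 billion.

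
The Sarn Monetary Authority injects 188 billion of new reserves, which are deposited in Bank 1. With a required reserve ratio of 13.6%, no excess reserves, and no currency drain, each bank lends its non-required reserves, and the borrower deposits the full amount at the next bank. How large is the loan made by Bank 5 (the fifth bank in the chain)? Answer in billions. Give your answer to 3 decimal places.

Each bank lends a fraction (1 − rr) = 0.8640 of the deposit it receives, so Bank 5 receives 188·0.8640^4 and lends 188·0.8640^5 ≈ 90.5163 billion.

90.516 billion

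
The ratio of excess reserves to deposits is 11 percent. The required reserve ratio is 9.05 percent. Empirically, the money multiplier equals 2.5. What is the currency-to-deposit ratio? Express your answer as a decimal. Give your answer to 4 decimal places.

Using m = 2.5. From m = (1 + c)/(c + rr + e), rearranging gives 1 + c = m·(c + rr + e), so c·(1 − m) = m·(rr + e) − 1.
Hence c = [m·(rr + e) − 1]/(1 − m) = [2.5 × (0.0905 + 0.11) − 1] / (1 − 2.5) = 0.332500.

0.3325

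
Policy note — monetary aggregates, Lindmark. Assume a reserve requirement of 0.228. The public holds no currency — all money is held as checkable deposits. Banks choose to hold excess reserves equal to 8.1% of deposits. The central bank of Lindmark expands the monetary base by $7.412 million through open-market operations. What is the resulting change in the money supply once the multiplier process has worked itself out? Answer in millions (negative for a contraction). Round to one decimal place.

The money multiplier is m = 1 / (rr + e) = 1 / (0.228 + 0.081) ≈ 3.2362.
The purchase adds 7.412 million of base, so ΔM = m × ΔMB = 3.2362 × (+7.412) ≈ 23.9867 million.

$24.0 million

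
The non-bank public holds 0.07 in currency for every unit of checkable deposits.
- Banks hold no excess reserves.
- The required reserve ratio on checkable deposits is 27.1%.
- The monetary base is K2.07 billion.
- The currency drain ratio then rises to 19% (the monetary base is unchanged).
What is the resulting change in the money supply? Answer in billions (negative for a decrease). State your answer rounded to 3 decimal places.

-1.152 billion

Initially m₁ = (1 + 0.07) / (0.271 + 0.07) ≈ 3.13783, so M₁ = 3.13783 × 2.07 ≈ 6.4953 billion.
After the change m₂ = (1 + 0.19) / (0.271 + 0.19) ≈ 2.58134, so M₂ = 2.58134 × 2.07 ≈ 5.3434 billion.
ΔM = M₂ − M₁ = 5.3434 − 6.4953 = -1.1519 billion.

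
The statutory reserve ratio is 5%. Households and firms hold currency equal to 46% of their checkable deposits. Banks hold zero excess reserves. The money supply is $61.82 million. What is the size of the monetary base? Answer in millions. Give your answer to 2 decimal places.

$21.59 million

The money multiplier is m = (1 + c) / (rr + c) = (1 + 0.46) / (0.05 + 0.46) ≈ 2.86275.
MB = M / m = 61.82 / 2.86275 ≈ 21.5946 million.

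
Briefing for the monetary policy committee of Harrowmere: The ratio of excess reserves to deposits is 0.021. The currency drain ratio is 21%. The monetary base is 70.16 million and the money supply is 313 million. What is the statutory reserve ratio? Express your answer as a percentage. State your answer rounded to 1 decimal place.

Using m = M/MB = 313/70.16 ≈ 4.461231. Since m = (1 + c)/(c + rr + e), the denominator satisfies c + rr + e = (1 + c)/m = (1 + 0.21) / 4.461231 ≈ 0.271226.
With c = 0.21 and e = 0.021, the statutory reserve ratio is 0.271226 − 0.21 − 0.021 = 0.040226.

4.0%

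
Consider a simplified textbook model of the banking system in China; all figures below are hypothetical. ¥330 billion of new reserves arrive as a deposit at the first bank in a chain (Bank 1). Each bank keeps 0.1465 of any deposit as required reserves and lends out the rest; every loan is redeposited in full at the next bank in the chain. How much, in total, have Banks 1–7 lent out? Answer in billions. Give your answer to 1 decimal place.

Bank i lends (1 − rr)^i of the original deposit: Bank 1 lends 330·0.8535 = 281.6550, Bank 2 lends 330·0.8535² ≈ 240.3925, and so on.
Summing a geometric series: total = 330·[0.8535·(1 − 0.8535^7) / (1 − 0.8535)] ≈ 1288.2454 billion.

¥1288.2 billion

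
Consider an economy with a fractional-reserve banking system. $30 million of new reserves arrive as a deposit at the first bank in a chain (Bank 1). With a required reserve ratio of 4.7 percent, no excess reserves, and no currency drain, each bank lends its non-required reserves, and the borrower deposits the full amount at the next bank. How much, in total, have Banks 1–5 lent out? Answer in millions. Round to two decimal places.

$130.13 million

Bank i lends (1 − rr)^i of the original deposit: Bank 1 lends 30·0.9530 = 28.5900, Bank 2 lends 30·0.9530² ≈ 27.2463, and so on.
Summing a geometric series: total = 30·[0.9530·(1 − 0.9530^5) / (1 − 0.9530)] ≈ 130.1296 million.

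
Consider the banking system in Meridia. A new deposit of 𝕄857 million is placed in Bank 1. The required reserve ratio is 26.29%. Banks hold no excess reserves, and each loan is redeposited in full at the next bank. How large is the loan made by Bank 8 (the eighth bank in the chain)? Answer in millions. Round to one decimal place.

Each bank lends a fraction (1 − rr) = 0.7371 of the deposit it receives, so Bank 8 receives 857·0.7371^7 and lends 857·0.7371^8 ≈ 74.6779 million.

𝕄74.7 million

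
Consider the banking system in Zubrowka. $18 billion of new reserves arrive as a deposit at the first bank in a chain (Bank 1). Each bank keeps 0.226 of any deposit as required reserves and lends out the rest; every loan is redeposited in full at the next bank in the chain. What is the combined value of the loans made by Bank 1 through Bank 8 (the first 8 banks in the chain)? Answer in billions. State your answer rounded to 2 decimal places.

$53.71 billion

Bank i lends (1 − rr)^i of the original deposit: Bank 1 lends 18·0.7740 = 13.9320, Bank 2 lends 18·0.7740² ≈ 10.7834, and so on.
Summing a geometric series: total = 18·[0.7740·(1 − 0.7740^8) / (1 − 0.7740)] ≈ 53.7058 billion.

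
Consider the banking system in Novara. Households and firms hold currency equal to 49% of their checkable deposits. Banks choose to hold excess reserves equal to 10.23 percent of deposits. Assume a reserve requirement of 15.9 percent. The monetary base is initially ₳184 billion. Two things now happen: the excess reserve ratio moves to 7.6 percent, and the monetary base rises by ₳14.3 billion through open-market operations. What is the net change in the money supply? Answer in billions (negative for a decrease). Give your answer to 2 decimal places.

Before: m₁ = (1 + 0.49) / (0.159 + 0.1023 + 0.49) ≈ 1.983229, MB₁ = 184, so M₁ = 1.983229 × 184 ≈ 364.9141 billion.
After: m₂ = (1 + 0.49) / (0.159 + 0.076 + 0.49) ≈ 2.055172, MB₂ = 184 + 14.3 = 198.3, so M₂ = 2.055172 × 198.3 ≈ 407.5406 billion.
ΔM = M₂ − M₁ = 407.5406 − 364.9141 = 42.6265 billion.

₳42.63 billion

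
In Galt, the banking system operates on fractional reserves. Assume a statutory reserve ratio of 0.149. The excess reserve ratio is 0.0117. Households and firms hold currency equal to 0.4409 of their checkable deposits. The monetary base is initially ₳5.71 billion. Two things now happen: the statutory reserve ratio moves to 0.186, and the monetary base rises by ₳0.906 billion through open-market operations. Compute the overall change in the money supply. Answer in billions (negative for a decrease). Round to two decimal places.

Before: m₁ = (1 + 0.4409) / (0.149 + 0.0117 + 0.4409) ≈ 2.3951, MB₁ = 5.71, so M₁ = 2.3951 × 5.71 ≈ 13.676 billion.
After: m₂ = (1 + 0.4409) / (0.186 + 0.0117 + 0.4409) ≈ 2.2563, MB₂ = 5.71 + 0.906 = 6.616, so M₂ = 2.2563 × 6.616 ≈ 14.9277 billion.
ΔM = M₂ − M₁ = 14.9277 − 13.676 = 1.2517 billion.

₳1.25 billion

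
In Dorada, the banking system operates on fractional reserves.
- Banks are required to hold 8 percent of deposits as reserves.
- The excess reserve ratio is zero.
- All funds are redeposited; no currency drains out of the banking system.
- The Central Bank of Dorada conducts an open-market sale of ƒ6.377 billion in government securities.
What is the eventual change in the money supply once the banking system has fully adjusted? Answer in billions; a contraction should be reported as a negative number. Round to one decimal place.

-79.7 billion

The simple money multiplier is m = 1/rr = 1/0.08 = 12.5.
An open-market sale reduces the monetary base by 6.377 billion, so ΔM = m × ΔMB = 12.5 × (−6.377) = -79.7125 billion.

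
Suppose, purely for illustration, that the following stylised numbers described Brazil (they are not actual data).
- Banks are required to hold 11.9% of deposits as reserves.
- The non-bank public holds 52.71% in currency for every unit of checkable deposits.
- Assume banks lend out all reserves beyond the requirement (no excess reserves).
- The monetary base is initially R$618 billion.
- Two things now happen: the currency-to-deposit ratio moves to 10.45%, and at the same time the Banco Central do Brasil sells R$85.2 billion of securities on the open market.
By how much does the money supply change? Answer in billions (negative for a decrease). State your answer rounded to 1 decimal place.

R$1172.3 billion

Before: m₁ = (1 + 0.5271) / (0.119 + 0.5271) ≈ 2.36357, MB₁ = 618, so M₁ = 2.36357 × 618 ≈ 1460.6863 billion.
After: m₂ = (1 + 0.1045) / (0.119 + 0.1045) ≈ 4.94183, MB₂ = 618 − 85.2 = 532.8, so M₂ = 4.94183 × 532.8 ≈ 2633.007 billion.
ΔM = M₂ − M₁ = 2633.007 − 1460.6863 = 1172.3207 billion.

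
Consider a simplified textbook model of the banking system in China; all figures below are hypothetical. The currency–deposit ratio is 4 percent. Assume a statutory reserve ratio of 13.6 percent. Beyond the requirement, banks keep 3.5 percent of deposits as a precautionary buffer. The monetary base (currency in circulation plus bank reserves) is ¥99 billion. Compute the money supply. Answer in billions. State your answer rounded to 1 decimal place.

¥488.0 billion

The money multiplier is m = (1 + c) / (rr + e + c) = (1 + 0.04) / (0.136 + 0.035 + 0.04) ≈ 4.9289.
So M = m × MB = 4.9289 × 99 = 487.9611 billion.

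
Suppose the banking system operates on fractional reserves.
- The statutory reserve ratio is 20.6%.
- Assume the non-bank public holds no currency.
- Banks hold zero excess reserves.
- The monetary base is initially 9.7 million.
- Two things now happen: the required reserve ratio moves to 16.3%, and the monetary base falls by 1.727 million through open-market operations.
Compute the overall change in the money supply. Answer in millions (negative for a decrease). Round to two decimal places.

1.83 million

Before: m₁ = 1 / (0.206) ≈ 4.8544, MB₁ = 9.7, so M₁ = 4.8544 × 9.7 ≈ 47.0877 million.
After: m₂ = 1 / (0.163) ≈ 6.1350, MB₂ = 9.7 − 1.727 = 7.973, so M₂ = 6.1350 × 7.973 ≈ 48.9144 million.
ΔM = M₂ − M₁ = 48.9144 − 47.0877 = 1.8267 million.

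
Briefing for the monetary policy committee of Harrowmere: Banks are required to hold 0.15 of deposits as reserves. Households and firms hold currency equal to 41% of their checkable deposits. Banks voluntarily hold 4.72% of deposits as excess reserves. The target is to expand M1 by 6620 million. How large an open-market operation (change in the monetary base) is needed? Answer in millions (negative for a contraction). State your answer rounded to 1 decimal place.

2850.8 million

The money multiplier is m = (1 + c) / (rr + e + c) = (1 + 0.41) / (0.15 + 0.0472 + 0.41) ≈ 2.322134.
ΔMB = ΔM / m = (+6620) / 2.322134 ≈ 2850.826 million.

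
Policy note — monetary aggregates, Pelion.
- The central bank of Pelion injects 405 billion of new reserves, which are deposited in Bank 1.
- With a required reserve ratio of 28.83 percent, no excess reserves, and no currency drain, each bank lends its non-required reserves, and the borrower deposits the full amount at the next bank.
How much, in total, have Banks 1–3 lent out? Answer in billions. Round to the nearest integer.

639 billion

Bank i lends (1 − rr)^i of the original deposit: Bank 1 lends 405·0.7117 = 288.2385, Bank 2 lends 405·0.7117² ≈ 205.1393, and so on.
Summing a geometric series: total = 405·[0.7117·(1 − 0.7117^3) / (1 − 0.7117)] ≈ 639.3755 billion.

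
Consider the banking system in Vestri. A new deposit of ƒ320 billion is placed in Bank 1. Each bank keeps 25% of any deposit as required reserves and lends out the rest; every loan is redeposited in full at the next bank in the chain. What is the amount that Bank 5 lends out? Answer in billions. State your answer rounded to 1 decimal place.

ƒ75.9 billion

Each bank lends a fraction (1 − rr) = 0.7500 of the deposit it receives, so Bank 5 receives 320·0.7500^4 and lends 320·0.7500^5 = 75.9375 billion.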